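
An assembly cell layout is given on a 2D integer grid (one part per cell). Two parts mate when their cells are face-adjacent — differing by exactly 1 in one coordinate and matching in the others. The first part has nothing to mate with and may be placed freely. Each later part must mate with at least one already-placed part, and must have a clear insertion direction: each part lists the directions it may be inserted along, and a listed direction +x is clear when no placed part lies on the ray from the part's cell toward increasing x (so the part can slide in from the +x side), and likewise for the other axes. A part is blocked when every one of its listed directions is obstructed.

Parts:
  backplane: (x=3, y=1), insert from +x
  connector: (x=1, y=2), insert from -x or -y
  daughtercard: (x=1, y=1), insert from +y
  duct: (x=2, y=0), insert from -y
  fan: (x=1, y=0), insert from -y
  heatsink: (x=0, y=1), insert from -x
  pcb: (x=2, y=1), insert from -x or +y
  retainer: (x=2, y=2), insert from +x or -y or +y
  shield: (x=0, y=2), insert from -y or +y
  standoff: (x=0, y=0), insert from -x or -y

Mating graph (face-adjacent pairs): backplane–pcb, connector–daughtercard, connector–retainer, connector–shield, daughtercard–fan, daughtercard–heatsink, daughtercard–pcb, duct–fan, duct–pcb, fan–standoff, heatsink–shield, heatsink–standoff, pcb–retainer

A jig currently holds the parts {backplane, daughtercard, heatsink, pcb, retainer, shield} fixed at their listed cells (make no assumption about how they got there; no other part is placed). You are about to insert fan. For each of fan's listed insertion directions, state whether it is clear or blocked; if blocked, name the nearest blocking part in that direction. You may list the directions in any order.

-y: clear

-y: ray from fan(1, 0) has no placed part ⇒ clear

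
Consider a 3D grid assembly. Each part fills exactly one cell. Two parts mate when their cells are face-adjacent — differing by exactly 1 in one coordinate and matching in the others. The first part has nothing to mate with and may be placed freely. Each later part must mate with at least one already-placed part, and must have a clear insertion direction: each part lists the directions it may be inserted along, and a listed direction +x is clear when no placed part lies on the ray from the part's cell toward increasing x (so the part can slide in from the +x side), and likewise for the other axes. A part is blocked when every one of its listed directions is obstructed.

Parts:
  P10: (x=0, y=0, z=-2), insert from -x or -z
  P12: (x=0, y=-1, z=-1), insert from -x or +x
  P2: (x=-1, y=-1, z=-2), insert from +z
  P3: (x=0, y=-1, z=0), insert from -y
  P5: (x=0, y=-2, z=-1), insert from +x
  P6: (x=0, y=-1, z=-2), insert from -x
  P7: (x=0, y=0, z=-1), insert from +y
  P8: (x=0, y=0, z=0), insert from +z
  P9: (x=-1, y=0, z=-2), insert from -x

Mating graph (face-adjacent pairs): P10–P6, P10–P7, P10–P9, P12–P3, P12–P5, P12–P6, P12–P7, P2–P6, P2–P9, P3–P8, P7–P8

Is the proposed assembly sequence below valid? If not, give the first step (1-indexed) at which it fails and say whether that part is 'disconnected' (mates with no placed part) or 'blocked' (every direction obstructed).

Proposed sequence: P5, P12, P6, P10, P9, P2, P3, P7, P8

1. P5@(0, -2, -1) [+x clear] — {P5}
2. P12@(0, -1, -1) [-x clear] — {P12, P5}
3. P6@(0, -1, -2) [-x clear] — {P12, P5, P6}
4. P10@(0, 0, -2) [-x clear] — {P10, P12, P5, P6}
5. P9@(-1, 0, -2) [-x clear] — {P10, P12, P5, P6, P9}
6. P2@(-1, -1, -2) [+z clear] — {P10, P12, P2, P5, P6, P9}
7. P3@(0, -1, 0) [-y clear] — {P10, P12, P2, P3, P5, P6, P9}
8. P7@(0, 0, -1) [+y clear] — {P10, P12, P2, P3, P5, P6, P7, P9}
9. P8@(0, 0, 0) [+z clear] — {P10, P12, P2, P3, P5, P6, P7, P8, P9}

Valid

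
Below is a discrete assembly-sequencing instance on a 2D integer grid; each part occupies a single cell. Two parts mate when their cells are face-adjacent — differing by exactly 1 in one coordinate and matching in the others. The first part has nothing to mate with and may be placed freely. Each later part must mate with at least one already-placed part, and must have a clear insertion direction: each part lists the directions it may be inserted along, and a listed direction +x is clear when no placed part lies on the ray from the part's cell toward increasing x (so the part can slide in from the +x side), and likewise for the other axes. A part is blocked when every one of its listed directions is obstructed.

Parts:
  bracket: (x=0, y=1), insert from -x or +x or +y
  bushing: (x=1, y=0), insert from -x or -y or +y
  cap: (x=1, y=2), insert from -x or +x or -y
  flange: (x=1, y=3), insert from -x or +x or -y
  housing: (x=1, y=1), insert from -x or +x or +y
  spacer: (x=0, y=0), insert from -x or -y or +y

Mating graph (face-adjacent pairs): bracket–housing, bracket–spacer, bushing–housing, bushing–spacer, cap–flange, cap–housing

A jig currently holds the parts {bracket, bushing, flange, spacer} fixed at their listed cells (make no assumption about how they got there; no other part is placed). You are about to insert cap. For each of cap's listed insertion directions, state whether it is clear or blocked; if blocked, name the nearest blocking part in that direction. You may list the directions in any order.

-x: ray from cap(1, 2) has no placed part ⇒ clear
+x: ray from cap(1, 2) has no placed part ⇒ clear
-y: nearest on ray is bushing@(1, 0) ⇒ blocked

+x: clear; -x: clear; -y: blocked by bushing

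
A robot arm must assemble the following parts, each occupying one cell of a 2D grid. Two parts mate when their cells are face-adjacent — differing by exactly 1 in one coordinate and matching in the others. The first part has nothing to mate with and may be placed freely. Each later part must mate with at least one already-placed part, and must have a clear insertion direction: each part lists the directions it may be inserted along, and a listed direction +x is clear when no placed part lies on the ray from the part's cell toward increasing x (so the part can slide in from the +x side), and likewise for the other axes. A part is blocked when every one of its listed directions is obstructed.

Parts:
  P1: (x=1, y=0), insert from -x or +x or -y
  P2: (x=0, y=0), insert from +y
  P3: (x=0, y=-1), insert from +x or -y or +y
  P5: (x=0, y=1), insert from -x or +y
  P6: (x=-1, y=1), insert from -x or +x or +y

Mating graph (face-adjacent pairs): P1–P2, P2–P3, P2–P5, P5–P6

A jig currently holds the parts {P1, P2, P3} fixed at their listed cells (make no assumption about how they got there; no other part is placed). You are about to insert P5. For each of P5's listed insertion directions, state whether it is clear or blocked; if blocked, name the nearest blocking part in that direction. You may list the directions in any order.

-x: ray from P5(0, 1) has no placed part ⇒ clear
+y: ray from P5(0, 1) has no placed part ⇒ clear

+y: clear; -x: clear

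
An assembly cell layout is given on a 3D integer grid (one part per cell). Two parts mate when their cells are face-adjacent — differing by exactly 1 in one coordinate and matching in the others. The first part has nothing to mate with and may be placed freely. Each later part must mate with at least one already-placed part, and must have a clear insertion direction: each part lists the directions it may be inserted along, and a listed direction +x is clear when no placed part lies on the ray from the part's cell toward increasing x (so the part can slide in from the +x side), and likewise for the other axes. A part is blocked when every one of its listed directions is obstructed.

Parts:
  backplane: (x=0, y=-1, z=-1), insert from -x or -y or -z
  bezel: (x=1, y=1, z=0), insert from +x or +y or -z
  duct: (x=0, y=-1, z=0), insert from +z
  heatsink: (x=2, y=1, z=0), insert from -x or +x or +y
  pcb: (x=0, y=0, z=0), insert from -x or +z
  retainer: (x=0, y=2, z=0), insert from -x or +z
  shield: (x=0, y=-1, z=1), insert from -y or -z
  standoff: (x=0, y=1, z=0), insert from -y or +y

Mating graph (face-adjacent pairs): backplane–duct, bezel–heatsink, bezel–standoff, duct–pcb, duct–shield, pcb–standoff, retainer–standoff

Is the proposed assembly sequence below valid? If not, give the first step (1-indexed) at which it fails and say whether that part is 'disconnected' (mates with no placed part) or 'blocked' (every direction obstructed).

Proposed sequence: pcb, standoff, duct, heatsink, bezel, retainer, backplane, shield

Invalid at step 4 (disconnected)

1. pcb@(0, 0, 0) [-x clear] — {pcb}
2. standoff@(0, 1, 0) [+y clear] — {pcb, standoff}
3. duct@(0, -1, 0) [+z clear] — {duct, pcb, standoff}
4. heatsink@(2, 1, 0) — no placed neighbour ⇒ disconnected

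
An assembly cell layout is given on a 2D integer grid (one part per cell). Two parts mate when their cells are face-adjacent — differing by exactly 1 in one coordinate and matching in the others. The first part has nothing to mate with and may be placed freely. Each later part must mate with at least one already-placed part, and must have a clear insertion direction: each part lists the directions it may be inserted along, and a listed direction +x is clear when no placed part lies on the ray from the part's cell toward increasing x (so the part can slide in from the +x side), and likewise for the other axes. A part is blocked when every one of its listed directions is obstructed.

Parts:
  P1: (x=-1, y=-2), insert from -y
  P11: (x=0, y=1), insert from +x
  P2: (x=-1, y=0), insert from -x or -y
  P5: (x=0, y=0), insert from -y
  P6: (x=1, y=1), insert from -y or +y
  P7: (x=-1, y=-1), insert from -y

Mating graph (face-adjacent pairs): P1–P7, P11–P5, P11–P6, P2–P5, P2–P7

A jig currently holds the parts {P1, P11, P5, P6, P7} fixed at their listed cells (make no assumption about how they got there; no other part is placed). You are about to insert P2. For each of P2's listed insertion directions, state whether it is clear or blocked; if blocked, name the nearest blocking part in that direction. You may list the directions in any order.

-x: clear; -y: blocked by P7

-x: ray from P2(-1, 0) has no placed part ⇒ clear
-y: nearest on ray is P7@(-1, -1) ⇒ blocked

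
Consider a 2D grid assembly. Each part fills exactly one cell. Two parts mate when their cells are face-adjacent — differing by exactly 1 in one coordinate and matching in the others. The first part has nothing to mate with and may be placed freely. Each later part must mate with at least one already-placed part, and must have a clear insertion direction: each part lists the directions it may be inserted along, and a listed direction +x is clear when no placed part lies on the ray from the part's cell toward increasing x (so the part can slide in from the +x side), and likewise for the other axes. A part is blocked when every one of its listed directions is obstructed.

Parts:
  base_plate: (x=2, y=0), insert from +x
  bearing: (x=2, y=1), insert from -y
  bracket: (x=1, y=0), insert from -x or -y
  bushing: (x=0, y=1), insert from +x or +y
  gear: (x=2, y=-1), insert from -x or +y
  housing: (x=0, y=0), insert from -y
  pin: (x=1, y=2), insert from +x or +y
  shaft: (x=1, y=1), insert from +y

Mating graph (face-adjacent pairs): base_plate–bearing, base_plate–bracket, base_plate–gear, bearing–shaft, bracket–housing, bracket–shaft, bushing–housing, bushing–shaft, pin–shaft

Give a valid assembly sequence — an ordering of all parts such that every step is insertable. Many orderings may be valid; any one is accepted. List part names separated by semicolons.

1. bushing@(0, 1) [+x clear] — {bushing}
2. housing@(0, 0) [-y clear] — {bushing, housing}
3. bracket@(1, 0) [-y clear] — {bracket, bushing, housing}
4. shaft@(1, 1) [+y clear] — {bracket, bushing, housing, shaft}
5. bearing@(2, 1) [-y clear] — {bearing, bracket, bushing, housing, shaft}
6. base_plate@(2, 0) [+x clear] — {base_plate, bearing, bracket, bushing, housing, shaft}
7. gear@(2, -1) [-x clear] — {base_plate, bearing, bracket, bushing, gear, housing, shaft}
8. pin@(1, 2) [+x clear] — {base_plate, bearing, bracket, bushing, gear, housing, pin, shaft}

bushing; housing; bracket; shaft; bearing; base_plate; gear; pin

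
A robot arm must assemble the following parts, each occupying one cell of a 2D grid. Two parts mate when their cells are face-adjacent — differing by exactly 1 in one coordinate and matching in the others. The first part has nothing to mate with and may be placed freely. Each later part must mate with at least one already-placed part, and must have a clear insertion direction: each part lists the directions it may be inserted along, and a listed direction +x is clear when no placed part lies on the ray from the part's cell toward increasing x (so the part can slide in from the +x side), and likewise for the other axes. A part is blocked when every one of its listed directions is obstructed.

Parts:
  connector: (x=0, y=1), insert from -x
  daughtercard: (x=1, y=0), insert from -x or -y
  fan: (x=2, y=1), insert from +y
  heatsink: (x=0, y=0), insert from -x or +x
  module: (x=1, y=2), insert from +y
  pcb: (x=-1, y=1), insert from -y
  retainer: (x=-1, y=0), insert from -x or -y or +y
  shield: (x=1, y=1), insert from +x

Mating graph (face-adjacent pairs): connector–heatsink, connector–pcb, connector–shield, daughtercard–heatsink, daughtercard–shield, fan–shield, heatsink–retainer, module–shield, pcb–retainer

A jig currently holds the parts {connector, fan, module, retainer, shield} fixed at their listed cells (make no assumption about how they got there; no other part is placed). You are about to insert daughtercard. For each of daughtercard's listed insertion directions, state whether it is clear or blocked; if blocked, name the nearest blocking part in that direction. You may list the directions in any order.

-x: nearest on ray is retainer@(-1, 0) ⇒ blocked
-y: ray from daughtercard(1, 0) has no placed part ⇒ clear

-x: blocked by retainer; -y: clear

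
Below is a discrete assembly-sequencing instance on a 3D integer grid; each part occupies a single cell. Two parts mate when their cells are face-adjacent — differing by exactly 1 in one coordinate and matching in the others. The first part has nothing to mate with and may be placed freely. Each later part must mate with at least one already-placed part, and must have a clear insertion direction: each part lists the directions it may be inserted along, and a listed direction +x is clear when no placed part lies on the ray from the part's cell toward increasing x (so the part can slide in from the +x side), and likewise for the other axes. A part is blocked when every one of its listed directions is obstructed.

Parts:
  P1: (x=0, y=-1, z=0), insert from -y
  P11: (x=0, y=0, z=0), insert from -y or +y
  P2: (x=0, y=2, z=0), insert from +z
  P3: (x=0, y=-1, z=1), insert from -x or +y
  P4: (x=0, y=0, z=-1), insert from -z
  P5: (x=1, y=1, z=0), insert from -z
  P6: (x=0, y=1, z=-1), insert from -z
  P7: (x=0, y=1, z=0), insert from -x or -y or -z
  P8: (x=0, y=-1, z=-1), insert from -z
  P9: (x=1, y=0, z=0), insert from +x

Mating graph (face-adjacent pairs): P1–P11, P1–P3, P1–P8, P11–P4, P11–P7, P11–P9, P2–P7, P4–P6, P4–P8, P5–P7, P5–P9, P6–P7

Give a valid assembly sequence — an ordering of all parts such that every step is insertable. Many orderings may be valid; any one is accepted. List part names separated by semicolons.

P9; P11; P4; P8; P6; P7; P2; P5; P1; P3

1. P9@(1, 0, 0) [+x clear] — {P9}
2. P11@(0, 0, 0) [-y clear] — {P11, P9}
3. P4@(0, 0, -1) [-z clear] — {P11, P4, P9}
4. P8@(0, -1, -1) [-z clear] — {P11, P4, P8, P9}
5. P6@(0, 1, -1) [-z clear] — {P11, P4, P6, P8, P9}
6. P7@(0, 1, 0) [-x clear] — {P11, P4, P6, P7, P8, P9}
7. P2@(0, 2, 0) [+z clear] — {P11, P2, P4, P6, P7, P8, P9}
8. P5@(1, 1, 0) [-z clear] — {P11, P2, P4, P5, P6, P7, P8, P9}
9. P1@(0, -1, 0) [-y clear] — {P1, P11, P2, P4, P5, P6, P7, P8, P9}
10. P3@(0, -1, 1) [-x clear] — {P1, P11, P2, P3, P4, P5, P6, P7, P8, P9}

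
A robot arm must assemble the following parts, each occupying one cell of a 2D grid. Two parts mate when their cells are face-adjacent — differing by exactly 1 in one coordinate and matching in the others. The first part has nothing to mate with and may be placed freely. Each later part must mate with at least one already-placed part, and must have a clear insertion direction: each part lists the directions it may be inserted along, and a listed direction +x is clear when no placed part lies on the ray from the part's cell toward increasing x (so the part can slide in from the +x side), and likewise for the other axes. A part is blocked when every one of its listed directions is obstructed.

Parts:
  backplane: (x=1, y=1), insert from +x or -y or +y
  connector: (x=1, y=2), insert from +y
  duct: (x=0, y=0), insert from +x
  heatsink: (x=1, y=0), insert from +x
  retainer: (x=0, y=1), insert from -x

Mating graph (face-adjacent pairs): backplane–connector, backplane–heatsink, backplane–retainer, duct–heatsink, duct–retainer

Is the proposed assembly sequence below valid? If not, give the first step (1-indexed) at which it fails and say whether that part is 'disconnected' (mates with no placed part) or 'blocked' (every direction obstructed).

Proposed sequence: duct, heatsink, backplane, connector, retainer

Valid

1. duct@(0, 0) [+x clear] — {duct}
2. heatsink@(1, 0) [+x clear] — {duct, heatsink}
3. backplane@(1, 1) [+x clear] — {backplane, duct, heatsink}
4. connector@(1, 2) [+y clear] — {backplane, connector, duct, heatsink}
5. retainer@(0, 1) [-x clear] — {backplane, connector, duct, heatsink, retainer}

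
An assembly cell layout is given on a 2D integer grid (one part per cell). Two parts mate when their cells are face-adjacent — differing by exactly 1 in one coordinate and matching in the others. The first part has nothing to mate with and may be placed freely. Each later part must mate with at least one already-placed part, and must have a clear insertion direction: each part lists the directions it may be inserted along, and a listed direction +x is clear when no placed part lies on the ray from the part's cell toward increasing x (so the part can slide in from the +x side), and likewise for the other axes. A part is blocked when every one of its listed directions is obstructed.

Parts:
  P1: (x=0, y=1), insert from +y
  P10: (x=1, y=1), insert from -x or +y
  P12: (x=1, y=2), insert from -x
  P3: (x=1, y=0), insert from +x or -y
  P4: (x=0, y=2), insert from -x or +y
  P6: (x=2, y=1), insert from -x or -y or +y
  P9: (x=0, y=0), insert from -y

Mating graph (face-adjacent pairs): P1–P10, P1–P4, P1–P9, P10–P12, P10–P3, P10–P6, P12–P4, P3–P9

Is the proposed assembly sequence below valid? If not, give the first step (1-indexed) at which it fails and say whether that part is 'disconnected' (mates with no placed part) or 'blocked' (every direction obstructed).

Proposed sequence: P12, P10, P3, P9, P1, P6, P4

1. P12@(1, 2) [-x clear] — {P12}
2. P10@(1, 1) [-x clear] — {P10, P12}
3. P3@(1, 0) [+x clear] — {P10, P12, P3}
4. P9@(0, 0) [-y clear] — {P10, P12, P3, P9}
5. P1@(0, 1) [+y clear] — {P1, P10, P12, P3, P9}
6. P6@(2, 1) [-y clear] — {P1, P10, P12, P3, P6, P9}
7. P4@(0, 2) [-x clear] — {P1, P10, P12, P3, P4, P6, P9}

Valid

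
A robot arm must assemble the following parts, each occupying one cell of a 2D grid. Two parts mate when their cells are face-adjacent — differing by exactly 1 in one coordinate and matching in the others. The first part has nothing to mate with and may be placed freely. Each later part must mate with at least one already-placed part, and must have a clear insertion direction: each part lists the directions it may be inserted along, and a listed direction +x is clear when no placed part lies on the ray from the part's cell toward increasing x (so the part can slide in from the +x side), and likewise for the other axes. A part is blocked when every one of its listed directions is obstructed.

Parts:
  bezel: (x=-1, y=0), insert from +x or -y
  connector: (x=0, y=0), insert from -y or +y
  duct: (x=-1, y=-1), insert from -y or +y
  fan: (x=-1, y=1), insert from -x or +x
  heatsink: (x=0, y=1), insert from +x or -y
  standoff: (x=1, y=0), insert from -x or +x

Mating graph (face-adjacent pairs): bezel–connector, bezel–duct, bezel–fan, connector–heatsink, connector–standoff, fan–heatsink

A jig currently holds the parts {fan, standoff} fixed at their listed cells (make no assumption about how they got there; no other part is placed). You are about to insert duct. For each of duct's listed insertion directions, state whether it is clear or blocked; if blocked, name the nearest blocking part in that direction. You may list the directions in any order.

-y: ray from duct(-1, -1) has no placed part ⇒ clear
+y: nearest on ray is fan@(-1, 1) ⇒ blocked

+y: blocked by fan; -y: clear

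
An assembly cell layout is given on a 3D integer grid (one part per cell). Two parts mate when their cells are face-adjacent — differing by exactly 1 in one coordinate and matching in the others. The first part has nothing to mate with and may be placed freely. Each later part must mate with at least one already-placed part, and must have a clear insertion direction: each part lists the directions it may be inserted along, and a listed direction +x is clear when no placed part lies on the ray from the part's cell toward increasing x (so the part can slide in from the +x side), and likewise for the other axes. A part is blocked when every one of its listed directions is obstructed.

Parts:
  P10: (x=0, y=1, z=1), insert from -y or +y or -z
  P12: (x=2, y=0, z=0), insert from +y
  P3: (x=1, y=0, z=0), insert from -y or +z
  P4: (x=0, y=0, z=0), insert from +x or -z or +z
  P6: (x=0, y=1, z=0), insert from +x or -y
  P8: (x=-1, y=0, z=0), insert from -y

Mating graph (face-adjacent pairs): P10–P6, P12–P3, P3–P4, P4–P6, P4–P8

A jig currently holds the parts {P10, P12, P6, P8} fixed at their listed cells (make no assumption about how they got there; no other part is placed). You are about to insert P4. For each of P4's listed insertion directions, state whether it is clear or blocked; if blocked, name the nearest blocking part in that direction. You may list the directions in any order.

+x: nearest on ray is P12@(2, 0, 0) ⇒ blocked
-z: ray from P4(0, 0, 0) has no placed part ⇒ clear
+z: ray from P4(0, 0, 0) has no placed part ⇒ clear

+x: blocked by P12; +z: clear; -z: clear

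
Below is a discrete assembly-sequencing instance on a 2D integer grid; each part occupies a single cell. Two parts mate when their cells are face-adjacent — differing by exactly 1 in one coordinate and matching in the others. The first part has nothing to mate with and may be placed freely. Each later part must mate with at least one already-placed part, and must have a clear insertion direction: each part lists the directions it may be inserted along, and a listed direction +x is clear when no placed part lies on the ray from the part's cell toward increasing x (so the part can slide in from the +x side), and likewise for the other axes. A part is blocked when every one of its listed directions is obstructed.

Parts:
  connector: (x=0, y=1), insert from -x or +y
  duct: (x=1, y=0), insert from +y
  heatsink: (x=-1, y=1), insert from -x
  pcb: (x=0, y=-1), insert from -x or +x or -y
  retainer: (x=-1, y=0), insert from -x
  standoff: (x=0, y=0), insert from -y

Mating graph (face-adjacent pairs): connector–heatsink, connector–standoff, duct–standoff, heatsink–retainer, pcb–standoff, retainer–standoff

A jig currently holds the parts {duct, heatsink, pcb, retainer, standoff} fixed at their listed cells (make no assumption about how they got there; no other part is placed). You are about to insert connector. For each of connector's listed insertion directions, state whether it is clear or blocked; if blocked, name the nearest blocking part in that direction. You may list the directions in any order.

+y: clear; -x: blocked by heatsink

-x: nearest on ray is heatsink@(-1, 1) ⇒ blocked
+y: ray from connector(0, 1) has no placed part ⇒ clear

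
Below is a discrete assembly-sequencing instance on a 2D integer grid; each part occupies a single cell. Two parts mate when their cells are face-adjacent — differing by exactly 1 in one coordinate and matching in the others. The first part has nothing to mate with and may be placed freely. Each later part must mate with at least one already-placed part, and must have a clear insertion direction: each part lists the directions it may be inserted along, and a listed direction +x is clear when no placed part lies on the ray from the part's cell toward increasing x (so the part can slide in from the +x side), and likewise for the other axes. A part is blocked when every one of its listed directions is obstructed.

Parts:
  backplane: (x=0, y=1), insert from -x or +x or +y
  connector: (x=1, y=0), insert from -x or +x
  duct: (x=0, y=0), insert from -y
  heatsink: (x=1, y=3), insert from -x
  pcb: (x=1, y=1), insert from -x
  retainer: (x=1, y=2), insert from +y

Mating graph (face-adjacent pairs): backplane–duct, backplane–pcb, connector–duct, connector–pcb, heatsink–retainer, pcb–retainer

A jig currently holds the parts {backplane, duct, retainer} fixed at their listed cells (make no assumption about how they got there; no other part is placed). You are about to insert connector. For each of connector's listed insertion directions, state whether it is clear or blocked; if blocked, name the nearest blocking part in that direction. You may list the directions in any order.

+x: clear; -x: blocked by duct

-x: nearest on ray is duct@(0, 0) ⇒ blocked
+x: ray from connector(1, 0) has no placed part ⇒ clear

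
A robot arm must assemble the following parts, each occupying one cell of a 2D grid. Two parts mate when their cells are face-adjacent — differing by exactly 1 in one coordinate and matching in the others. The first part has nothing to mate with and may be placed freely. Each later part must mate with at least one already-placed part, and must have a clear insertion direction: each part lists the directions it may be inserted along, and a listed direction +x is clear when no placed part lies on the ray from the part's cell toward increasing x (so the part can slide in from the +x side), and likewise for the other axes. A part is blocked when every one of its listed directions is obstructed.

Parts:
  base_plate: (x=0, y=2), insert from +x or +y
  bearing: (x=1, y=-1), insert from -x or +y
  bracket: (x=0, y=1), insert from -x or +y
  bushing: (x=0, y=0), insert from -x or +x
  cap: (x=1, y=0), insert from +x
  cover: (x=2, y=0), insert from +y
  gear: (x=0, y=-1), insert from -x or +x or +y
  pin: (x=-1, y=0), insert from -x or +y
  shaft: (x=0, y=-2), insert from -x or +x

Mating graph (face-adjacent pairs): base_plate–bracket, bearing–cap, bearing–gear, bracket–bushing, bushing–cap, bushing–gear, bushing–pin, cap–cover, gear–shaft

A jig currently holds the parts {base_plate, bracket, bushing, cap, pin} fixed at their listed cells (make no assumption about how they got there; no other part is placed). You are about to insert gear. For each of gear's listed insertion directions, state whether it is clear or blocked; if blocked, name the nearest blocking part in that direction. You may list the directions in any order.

+x: clear; +y: blocked by bushing; -x: clear

-x: ray from gear(0, -1) has no placed part ⇒ clear
+x: ray from gear(0, -1) has no placed part ⇒ clear
+y: nearest on ray is bushing@(0, 0) ⇒ blocked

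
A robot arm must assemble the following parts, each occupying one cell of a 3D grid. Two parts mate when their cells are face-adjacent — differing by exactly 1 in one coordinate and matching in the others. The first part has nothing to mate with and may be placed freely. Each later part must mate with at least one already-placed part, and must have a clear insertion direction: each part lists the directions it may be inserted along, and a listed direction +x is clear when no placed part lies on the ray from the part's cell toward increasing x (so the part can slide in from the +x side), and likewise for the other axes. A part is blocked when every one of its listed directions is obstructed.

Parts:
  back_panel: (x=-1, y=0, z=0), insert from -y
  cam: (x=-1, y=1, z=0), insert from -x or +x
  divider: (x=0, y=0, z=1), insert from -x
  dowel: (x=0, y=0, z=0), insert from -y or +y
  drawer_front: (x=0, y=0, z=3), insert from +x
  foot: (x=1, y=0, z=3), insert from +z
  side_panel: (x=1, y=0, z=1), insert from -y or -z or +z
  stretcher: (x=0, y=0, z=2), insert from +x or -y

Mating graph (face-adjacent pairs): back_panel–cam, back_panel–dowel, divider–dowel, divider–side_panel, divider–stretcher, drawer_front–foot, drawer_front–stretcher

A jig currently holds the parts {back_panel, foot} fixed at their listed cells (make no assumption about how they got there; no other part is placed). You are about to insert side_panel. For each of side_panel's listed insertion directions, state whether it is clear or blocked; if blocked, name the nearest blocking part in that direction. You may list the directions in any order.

-y: ray from side_panel(1, 0, 1) has no placed part ⇒ clear
-z: ray from side_panel(1, 0, 1) has no placed part ⇒ clear
+z: nearest on ray is foot@(1, 0, 3) ⇒ blocked

+z: blocked by foot; -y: clear; -z: clear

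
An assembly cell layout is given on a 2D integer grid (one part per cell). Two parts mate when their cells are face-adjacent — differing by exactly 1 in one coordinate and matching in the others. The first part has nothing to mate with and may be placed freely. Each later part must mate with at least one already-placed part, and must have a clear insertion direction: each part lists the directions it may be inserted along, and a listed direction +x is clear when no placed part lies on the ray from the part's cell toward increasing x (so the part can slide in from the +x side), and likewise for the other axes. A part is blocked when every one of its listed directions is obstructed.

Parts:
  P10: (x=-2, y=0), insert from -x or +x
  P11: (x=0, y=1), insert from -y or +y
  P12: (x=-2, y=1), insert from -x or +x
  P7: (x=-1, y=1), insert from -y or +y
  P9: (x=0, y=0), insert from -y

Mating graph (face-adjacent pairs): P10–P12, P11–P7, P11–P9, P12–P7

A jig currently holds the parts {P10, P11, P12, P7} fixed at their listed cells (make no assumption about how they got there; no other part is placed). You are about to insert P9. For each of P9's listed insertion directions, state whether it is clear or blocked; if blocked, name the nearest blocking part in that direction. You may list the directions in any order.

-y: clear

-y: ray from P9(0, 0) has no placed part ⇒ clear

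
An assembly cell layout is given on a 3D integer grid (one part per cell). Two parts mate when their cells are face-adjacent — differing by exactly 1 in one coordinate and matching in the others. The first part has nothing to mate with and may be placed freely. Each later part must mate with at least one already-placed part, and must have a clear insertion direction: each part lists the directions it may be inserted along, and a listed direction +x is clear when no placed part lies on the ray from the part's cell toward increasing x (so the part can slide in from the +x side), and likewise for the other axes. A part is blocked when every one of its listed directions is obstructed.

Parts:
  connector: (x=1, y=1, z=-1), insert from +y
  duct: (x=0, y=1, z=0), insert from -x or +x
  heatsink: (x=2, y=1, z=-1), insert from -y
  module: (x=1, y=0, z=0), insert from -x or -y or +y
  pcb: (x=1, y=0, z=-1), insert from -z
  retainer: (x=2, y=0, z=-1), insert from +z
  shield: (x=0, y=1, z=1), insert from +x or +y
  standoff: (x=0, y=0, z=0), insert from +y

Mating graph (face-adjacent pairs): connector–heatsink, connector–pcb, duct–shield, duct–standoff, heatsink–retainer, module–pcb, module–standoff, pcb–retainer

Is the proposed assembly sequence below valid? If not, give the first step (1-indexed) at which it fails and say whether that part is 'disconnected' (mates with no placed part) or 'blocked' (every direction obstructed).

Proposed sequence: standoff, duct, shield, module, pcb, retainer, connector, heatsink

Invalid at step 8 (blocked)

1. standoff@(0, 0, 0) [+y clear] — {standoff}
2. duct@(0, 1, 0) [-x clear] — {duct, standoff}
3. shield@(0, 1, 1) [+x clear] — {duct, shield, standoff}
4. module@(1, 0, 0) [-y clear] — {duct, module, shield, standoff}
5. pcb@(1, 0, -1) [-z clear] — {duct, module, pcb, shield, standoff}
6. retainer@(2, 0, -1) [+z clear] — {duct, module, pcb, retainer, shield, standoff}
7. connector@(1, 1, -1) [+y clear] — {connector, duct, module, pcb, retainer, shield, standoff}
8. heatsink@(2, 1, -1) — -y all obstructed ⇒ blocked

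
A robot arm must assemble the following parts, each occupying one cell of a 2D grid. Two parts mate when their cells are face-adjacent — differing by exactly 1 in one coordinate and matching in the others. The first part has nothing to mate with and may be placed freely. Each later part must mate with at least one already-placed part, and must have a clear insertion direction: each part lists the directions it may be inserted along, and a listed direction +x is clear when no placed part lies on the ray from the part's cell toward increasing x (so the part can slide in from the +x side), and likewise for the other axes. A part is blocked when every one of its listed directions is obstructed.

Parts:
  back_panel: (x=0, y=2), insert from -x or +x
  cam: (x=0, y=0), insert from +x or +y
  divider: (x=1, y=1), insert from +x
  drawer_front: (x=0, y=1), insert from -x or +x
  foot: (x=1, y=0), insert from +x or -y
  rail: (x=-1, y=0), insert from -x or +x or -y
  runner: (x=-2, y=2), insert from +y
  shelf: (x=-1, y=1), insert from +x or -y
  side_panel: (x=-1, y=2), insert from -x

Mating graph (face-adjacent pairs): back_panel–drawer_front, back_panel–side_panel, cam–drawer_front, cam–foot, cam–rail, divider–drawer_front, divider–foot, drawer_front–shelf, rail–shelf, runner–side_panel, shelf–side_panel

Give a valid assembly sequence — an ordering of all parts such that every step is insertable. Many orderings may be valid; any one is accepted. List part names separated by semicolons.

1. drawer_front@(0, 1) [-x clear] — {drawer_front}
2. shelf@(-1, 1) [-y clear] — {drawer_front, shelf}
3. rail@(-1, 0) [-x clear] — {drawer_front, rail, shelf}
4. cam@(0, 0) [+x clear] — {cam, drawer_front, rail, shelf}
5. back_panel@(0, 2) [-x clear] — {back_panel, cam, drawer_front, rail, shelf}
6. foot@(1, 0) [+x clear] — {back_panel, cam, drawer_front, foot, rail, shelf}
7. side_panel@(-1, 2) [-x clear] — {back_panel, cam, drawer_front, foot, rail, shelf, side_panel}
8. runner@(-2, 2) [+y clear] — {back_panel, cam, drawer_front, foot, rail, runner, shelf, side_panel}
9. divider@(1, 1) [+x clear] — {back_panel, cam, divider, drawer_front, foot, rail, runner, shelf, side_panel}

drawer_front; shelf; rail; cam; back_panel; foot; side_panel; runner; divider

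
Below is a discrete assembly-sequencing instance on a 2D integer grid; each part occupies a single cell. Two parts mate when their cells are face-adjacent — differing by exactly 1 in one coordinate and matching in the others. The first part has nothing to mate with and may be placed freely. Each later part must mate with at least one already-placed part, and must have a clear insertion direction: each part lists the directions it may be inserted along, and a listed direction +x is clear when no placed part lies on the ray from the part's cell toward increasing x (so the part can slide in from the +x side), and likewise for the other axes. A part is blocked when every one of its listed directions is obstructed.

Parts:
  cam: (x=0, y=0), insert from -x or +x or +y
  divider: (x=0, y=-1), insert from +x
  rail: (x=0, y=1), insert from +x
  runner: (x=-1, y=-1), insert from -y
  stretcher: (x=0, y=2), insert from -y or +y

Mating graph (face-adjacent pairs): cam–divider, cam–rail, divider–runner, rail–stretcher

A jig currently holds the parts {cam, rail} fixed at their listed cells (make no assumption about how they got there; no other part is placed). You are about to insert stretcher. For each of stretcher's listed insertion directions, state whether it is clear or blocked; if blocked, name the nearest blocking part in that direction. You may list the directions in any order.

-y: nearest on ray is rail@(0, 1) ⇒ blocked
+y: ray from stretcher(0, 2) has no placed part ⇒ clear

+y: clear; -y: blocked by rail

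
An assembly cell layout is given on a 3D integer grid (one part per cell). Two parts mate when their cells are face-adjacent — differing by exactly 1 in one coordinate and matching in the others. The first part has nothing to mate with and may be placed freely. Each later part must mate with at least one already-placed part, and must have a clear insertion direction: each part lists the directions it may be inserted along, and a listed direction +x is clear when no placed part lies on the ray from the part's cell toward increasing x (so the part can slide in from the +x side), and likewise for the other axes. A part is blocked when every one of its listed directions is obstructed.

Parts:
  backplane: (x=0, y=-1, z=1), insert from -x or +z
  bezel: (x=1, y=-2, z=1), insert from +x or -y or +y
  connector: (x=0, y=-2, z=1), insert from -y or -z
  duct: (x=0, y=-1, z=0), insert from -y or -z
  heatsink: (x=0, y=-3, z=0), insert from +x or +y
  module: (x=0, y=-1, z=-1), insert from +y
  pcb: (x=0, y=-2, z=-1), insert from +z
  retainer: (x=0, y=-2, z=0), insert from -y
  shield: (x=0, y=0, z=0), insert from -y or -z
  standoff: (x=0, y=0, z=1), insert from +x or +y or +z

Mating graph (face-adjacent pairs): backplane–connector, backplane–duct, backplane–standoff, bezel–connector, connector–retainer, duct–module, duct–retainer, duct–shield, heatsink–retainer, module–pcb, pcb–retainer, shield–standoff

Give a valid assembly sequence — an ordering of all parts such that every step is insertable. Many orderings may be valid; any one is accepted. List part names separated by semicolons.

shield; duct; module; backplane; standoff; pcb; retainer; heatsink; connector; bezel

1. shield@(0, 0, 0) [-y clear] — {shield}
2. duct@(0, -1, 0) [-y clear] — {duct, shield}
3. module@(0, -1, -1) [+y clear] — {duct, module, shield}
4. backplane@(0, -1, 1) [-x clear] — {backplane, duct, module, shield}
5. standoff@(0, 0, 1) [+x clear] — {backplane, duct, module, shield, standoff}
6. pcb@(0, -2, -1) [+z clear] — {backplane, duct, module, pcb, shield, standoff}
7. retainer@(0, -2, 0) [-y clear] — {backplane, duct, module, pcb, retainer, shield, standoff}
8. heatsink@(0, -3, 0) [+x clear] — {backplane, duct, heatsink, module, pcb, retainer, shield, standoff}
9. connector@(0, -2, 1) [-y clear] — {backplane, connector, duct, heatsink, module, pcb, retainer, shield, standoff}
10. bezel@(1, -2, 1) [+x clear] — {backplane, bezel, connector, duct, heatsink, module, pcb, retainer, shield, standoff}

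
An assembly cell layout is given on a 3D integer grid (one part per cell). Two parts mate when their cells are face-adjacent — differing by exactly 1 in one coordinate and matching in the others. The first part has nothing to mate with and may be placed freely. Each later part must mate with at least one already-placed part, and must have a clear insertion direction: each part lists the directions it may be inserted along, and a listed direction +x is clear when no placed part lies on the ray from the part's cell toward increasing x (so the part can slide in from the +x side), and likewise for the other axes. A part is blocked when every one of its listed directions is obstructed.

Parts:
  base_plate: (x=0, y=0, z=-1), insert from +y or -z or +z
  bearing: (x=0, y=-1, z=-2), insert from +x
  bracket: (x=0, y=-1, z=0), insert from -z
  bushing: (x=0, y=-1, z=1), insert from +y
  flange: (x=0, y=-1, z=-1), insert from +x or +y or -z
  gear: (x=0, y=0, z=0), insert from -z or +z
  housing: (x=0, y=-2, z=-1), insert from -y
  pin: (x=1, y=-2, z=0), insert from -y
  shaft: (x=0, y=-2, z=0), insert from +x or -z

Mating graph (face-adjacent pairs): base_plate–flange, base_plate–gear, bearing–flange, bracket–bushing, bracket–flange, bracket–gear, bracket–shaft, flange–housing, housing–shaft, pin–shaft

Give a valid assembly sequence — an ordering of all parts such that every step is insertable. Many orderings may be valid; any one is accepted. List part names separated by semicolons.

bushing; bracket; gear; shaft; housing; pin; flange; base_plate; bearing

1. bushing@(0, -1, 1) [+y clear] — {bushing}
2. bracket@(0, -1, 0) [-z clear] — {bracket, bushing}
3. gear@(0, 0, 0) [-z clear] — {bracket, bushing, gear}
4. shaft@(0, -2, 0) [+x clear] — {bracket, bushing, gear, shaft}
5. housing@(0, -2, -1) [-y clear] — {bracket, bushing, gear, housing, shaft}
6. pin@(1, -2, 0) [-y clear] — {bracket, bushing, gear, housing, pin, shaft}
7. flange@(0, -1, -1) [+x clear] — {bracket, bushing, flange, gear, housing, pin, shaft}
8. base_plate@(0, 0, -1) [+y clear] — {base_plate, bracket, bushing, flange, gear, housing, pin, shaft}
9. bearing@(0, -1, -2) [+x clear] — {base_plate, bearing, bracket, bushing, flange, gear, housing, pin, shaft}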